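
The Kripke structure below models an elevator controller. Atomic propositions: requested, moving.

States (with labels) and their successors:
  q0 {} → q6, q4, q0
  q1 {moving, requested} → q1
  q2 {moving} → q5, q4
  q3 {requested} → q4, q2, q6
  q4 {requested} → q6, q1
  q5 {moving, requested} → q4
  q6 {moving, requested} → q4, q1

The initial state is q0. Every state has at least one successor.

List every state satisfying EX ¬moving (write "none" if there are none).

States satisfying ¬moving: {q0, q3, q4}.
States satisfying EX ¬moving: {q0, q2, q3, q5, q6}.

{q0, q2, q3, q5, q6}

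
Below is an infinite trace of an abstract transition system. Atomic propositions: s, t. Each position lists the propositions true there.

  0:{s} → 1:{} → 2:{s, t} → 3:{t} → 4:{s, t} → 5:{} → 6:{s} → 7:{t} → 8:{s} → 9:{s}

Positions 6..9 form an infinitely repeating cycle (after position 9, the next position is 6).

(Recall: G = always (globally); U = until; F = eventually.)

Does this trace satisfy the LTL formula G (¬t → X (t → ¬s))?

¬t → X (t → ¬s) must hold at every position from 0 onward. It fails at position 1, so G (¬t → X (t → ¬s)) is false.
Positions where ¬t holds: 0, 1, 5, 6, 8, 9.
Check X (t → ¬s) at each: 0→ok, 1→fails, 5→ok, 6→ok, 8→ok, 9→ok.

No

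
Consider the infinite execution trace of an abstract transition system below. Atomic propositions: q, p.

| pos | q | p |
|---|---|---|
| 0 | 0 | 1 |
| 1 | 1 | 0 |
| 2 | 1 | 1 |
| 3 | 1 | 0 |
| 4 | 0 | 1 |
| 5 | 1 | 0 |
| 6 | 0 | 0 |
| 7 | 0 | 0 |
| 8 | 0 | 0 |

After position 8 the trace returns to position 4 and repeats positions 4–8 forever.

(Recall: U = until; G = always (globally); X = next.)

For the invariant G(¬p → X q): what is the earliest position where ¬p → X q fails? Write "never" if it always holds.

Check ¬p → X q at each position in order: 0 ✓, 1 ✓, 2 ✓.
At position 3 the labels are {q} and the next position 4 has {p}, so ¬p → X q is false there. This is the first violation.

3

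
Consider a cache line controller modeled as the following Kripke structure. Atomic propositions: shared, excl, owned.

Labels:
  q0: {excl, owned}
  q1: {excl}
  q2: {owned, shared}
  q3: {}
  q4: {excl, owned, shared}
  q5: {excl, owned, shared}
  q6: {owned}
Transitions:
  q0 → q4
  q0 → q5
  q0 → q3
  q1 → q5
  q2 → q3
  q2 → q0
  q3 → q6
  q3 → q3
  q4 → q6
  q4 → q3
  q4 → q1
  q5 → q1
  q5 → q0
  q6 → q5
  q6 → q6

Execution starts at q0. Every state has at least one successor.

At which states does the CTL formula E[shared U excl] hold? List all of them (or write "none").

States satisfying shared: {q2, q4, q5}.
States satisfying excl: {q0, q1, q4, q5}.
States satisfying E[shared U excl]: {q0, q1, q2, q4, q5}.

{q0, q1, q2, q4, q5}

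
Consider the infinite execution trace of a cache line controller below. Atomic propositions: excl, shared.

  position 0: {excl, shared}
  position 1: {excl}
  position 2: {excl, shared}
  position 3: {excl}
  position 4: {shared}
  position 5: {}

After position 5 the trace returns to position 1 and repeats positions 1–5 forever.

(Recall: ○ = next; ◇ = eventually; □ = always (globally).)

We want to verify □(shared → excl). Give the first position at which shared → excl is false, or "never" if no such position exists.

Check shared → excl at each position in order: 0 ✓, 1 ✓, 2 ✓, 3 ✓.
At position 4 the labels are {shared}, so shared → excl is false there. This is the first violation.

4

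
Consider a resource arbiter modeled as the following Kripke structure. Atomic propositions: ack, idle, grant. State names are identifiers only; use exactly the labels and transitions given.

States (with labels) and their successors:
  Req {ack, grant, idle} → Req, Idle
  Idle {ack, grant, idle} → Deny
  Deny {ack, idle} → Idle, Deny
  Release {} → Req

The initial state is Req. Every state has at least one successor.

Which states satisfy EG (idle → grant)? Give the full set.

States satisfying idle → grant: {Req, Idle, Release}.
States satisfying EG (idle → grant): {Req, Release}.

{Req, Release}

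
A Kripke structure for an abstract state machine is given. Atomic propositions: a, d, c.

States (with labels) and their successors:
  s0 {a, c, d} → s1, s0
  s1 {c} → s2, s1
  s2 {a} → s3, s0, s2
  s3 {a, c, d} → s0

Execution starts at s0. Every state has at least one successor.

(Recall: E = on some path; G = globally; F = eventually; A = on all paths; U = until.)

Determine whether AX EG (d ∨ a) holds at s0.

No

States satisfying EG (d ∨ a): {s0, s2, s3}.
States satisfying AX EG (d ∨ a): {s2, s3}.
s0 ∉ Sat(AX EG (d ∨ a)).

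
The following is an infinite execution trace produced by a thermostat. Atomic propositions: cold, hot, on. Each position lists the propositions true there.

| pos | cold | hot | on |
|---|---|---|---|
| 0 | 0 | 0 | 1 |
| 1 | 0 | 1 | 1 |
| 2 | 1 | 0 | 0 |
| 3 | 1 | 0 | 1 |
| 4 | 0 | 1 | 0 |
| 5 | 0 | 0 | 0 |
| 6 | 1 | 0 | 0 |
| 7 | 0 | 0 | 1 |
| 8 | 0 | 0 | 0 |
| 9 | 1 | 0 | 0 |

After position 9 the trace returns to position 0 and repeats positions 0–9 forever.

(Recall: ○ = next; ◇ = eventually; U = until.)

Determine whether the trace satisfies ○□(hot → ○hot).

The position after 0 is 1; □(hot → ○hot) is false there.

No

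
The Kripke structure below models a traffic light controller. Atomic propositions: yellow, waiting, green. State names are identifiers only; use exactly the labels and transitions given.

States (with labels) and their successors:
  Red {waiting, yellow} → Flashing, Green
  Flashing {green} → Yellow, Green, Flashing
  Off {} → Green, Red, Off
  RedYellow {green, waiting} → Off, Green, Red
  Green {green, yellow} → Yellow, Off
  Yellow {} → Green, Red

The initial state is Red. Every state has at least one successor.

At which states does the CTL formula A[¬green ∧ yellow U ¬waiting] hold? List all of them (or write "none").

States satisfying ¬green ∧ yellow: {Red}.
States satisfying ¬waiting: {Flashing, Off, Green, Yellow}.
States satisfying A[¬green ∧ yellow U ¬waiting]: {Red, Flashing, Off, Green, Yellow}.

{Red, Flashing, Off, Green, Yellow}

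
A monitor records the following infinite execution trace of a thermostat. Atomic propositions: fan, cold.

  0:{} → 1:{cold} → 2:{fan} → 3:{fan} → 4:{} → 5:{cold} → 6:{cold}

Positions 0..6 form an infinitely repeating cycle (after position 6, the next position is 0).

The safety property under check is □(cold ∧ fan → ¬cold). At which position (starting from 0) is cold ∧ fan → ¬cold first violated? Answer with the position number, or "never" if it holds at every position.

cold ∧ fan → ¬cold holds at every position 0..6, and those are all the positions the trace ever visits, so the invariant □(cold ∧ fan → ¬cold) is never violated.

never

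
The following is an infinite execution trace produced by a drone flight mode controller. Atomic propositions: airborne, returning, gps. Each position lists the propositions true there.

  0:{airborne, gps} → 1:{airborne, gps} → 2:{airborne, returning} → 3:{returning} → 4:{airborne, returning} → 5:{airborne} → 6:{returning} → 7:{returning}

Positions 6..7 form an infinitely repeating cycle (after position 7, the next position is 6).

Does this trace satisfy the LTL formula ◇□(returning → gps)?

Violated

□(returning → gps) is false at every position 0..7, so it never becomes true and ◇□(returning → gps) fails.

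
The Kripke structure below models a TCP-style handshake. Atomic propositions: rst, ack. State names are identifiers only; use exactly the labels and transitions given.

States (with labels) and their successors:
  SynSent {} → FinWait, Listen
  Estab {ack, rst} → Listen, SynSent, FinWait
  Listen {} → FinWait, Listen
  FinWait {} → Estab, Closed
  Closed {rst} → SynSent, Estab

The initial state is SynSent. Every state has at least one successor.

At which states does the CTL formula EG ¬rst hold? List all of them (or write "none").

{SynSent, Listen}

States satisfying ¬rst: {SynSent, Listen, FinWait}.
States satisfying EG ¬rst: {SynSent, Listen}.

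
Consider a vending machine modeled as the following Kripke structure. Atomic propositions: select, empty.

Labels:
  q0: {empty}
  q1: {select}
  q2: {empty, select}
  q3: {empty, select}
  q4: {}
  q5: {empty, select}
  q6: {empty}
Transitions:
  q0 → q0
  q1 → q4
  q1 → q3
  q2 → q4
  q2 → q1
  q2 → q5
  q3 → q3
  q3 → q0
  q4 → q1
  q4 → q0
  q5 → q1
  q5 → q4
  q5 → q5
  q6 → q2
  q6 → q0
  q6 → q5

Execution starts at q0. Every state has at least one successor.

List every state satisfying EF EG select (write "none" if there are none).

{q1, q2, q3, q4, q5, q6}

States satisfying EG select: {q1, q2, q3, q5}.
States satisfying EF EG select: {q1, q2, q3, q4, q5, q6}.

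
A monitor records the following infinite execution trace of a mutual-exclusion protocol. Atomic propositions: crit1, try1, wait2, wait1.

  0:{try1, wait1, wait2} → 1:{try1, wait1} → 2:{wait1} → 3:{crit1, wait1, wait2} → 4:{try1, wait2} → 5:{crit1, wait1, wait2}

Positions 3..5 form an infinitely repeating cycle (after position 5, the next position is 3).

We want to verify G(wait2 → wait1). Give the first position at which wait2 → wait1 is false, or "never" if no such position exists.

4

Check wait2 → wait1 at each position in order: 0 ✓, 1 ✓, 2 ✓, 3 ✓.
At position 4 the labels are {try1, wait2}, so wait2 → wait1 is false there. This is the first violation.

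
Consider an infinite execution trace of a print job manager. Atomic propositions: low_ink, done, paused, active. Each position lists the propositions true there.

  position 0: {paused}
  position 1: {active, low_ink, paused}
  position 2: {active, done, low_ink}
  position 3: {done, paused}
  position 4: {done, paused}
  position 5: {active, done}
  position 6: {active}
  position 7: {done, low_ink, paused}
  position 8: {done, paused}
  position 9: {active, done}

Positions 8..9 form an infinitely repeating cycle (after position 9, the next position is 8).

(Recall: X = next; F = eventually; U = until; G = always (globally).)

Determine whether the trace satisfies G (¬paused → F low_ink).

No

¬paused → F low_ink must hold at every position from 0 onward. It fails at position 9, so G (¬paused → F low_ink) is false.
Positions where ¬paused holds: 2, 5, 6, 9.
Check F low_ink at each: 2→ok, 5→ok, 6→ok, 9→fails.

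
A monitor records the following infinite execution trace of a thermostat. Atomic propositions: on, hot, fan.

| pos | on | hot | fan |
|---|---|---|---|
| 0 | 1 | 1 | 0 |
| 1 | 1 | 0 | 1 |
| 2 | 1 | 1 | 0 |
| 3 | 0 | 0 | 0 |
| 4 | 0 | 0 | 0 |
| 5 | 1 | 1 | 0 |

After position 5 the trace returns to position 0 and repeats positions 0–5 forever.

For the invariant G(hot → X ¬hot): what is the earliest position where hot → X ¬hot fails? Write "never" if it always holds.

5

Check hot → X ¬hot at each position in order: 0 ✓, 1 ✓, 2 ✓, 3 ✓, 4 ✓.
At position 5 the labels are {hot, on} and the next position 0 has {hot, on}, so hot → X ¬hot is false there. This is the first violation.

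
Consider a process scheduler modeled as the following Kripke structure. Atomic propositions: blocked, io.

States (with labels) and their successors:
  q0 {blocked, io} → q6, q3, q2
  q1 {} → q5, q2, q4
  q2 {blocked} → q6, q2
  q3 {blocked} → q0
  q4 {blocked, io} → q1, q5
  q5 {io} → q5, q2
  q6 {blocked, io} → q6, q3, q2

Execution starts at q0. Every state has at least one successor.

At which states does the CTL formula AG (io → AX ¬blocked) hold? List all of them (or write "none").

none

States satisfying io → AX ¬blocked: {q1, q2, q3, q4}.
States satisfying AG (io → AX ¬blocked): ∅.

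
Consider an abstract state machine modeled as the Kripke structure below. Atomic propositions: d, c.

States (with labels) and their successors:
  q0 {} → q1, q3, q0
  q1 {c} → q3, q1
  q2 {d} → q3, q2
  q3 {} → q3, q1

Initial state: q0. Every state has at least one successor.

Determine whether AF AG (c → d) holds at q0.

States satisfying AG (c → d): ∅.
States satisfying AF AG (c → d): ∅.
There is a path from q0 along which AG (c → d) never holds.
q0 ∉ Sat(AF AG (c → d)).

No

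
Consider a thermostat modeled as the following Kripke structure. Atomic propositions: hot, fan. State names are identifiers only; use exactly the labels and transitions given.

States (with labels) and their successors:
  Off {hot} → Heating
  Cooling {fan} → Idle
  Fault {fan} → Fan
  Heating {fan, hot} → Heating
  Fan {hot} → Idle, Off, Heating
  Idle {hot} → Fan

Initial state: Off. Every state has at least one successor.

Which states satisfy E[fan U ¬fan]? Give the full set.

States satisfying fan: {Cooling, Fault, Heating}.
States satisfying ¬fan: {Off, Fan, Idle}.
States satisfying E[fan U ¬fan]: {Off, Cooling, Fault, Fan, Idle}.

{Off, Cooling, Fault, Fan, Idle}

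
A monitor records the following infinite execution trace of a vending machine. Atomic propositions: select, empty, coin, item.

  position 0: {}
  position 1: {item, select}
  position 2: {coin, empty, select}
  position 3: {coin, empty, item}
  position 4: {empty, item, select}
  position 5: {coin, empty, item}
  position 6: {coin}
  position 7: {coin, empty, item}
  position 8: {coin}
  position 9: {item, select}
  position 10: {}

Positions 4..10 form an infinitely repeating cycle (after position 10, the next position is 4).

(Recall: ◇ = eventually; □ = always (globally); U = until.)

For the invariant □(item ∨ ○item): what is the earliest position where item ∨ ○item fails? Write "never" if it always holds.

item ∨ ○item holds at every position 0..10, and those are all the positions the trace ever visits, so the invariant □(item ∨ ○item) is never violated.

never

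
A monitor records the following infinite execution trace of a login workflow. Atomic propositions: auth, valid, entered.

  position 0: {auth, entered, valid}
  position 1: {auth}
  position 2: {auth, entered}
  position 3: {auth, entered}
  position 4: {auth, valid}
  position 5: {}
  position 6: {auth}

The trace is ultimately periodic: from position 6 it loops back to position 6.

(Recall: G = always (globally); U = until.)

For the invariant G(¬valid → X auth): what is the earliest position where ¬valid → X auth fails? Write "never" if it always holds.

never

¬valid → X auth holds at every position 0..6, and those are all the positions the trace ever visits, so the invariant G(¬valid → X auth) is never violated.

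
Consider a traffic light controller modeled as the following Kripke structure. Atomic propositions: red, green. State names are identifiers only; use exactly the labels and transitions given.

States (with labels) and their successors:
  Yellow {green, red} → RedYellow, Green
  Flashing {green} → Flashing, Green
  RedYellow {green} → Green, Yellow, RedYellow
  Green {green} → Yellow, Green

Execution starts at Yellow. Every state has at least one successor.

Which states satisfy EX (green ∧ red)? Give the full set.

{RedYellow, Green}

States satisfying green ∧ red: {Yellow}.
States satisfying EX (green ∧ red): {RedYellow, Green}.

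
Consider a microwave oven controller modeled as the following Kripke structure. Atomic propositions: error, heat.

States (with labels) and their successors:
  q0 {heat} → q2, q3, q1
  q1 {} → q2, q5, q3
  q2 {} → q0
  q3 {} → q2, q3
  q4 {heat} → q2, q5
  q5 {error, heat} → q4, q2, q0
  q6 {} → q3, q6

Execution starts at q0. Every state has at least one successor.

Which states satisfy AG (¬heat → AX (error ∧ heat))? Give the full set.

none

States satisfying ¬heat → AX (error ∧ heat): {q0, q4, q5}.
States satisfying AG (¬heat → AX (error ∧ heat)): ∅.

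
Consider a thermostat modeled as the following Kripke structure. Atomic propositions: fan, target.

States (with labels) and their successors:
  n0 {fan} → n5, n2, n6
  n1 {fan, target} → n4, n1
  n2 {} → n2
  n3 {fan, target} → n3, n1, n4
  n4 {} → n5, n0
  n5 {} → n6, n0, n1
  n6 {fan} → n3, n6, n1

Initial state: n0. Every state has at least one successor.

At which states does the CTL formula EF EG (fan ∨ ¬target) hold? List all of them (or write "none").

States satisfying EG (fan ∨ ¬target): {n0, n1, n2, n3, n4, n5, n6}.
States satisfying EF EG (fan ∨ ¬target): {n0, n1, n2, n3, n4, n5, n6}.

{n0, n1, n2, n3, n4, n5, n6}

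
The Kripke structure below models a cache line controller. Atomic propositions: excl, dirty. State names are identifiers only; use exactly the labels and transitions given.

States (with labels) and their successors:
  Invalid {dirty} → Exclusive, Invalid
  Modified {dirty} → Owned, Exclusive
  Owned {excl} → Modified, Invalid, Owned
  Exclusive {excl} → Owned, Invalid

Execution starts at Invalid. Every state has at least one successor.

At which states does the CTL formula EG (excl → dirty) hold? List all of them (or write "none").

States satisfying excl → dirty: {Invalid, Modified}.
States satisfying EG (excl → dirty): {Invalid}.

{Invalid}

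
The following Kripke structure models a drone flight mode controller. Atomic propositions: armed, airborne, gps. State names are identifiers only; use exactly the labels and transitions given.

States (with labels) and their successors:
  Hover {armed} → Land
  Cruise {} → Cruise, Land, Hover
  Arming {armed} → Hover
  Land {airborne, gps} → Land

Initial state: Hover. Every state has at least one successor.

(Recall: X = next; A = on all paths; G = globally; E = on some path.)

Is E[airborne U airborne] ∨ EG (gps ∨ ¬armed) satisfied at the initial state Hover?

States satisfying airborne: {Land}.
States satisfying E[airborne U airborne]: {Land}.
States satisfying gps ∨ ¬armed: {Cruise, Land}.
States satisfying EG (gps ∨ ¬armed): {Cruise, Land}.
States satisfying E[airborne U airborne] ∨ EG (gps ∨ ¬armed): {Cruise, Land}.
Hover ∉ Sat(E[airborne U airborne] ∨ EG (gps ∨ ¬armed)).

Violated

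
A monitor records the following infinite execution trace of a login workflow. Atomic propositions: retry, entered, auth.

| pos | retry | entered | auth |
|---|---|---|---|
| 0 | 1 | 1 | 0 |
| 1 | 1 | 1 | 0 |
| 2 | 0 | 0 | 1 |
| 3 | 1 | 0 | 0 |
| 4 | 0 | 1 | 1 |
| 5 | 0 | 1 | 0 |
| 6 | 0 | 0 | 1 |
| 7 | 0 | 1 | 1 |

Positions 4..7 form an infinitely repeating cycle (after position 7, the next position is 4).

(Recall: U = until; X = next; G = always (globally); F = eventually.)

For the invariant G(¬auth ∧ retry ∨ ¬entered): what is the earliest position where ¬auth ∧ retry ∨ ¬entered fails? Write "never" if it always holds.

Check ¬auth ∧ retry ∨ ¬entered at each position in order: 0 ✓, 1 ✓, 2 ✓, 3 ✓.
At position 4 the labels are {auth, entered}, so ¬auth ∧ retry ∨ ¬entered is false there. This is the first violation.

4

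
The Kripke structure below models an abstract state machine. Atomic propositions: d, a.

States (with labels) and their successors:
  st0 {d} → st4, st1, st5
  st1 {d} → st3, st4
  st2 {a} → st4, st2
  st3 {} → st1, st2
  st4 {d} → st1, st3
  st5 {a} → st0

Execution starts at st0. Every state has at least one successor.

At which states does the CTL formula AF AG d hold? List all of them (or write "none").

States satisfying AG d: ∅.
States satisfying AF AG d: ∅.

none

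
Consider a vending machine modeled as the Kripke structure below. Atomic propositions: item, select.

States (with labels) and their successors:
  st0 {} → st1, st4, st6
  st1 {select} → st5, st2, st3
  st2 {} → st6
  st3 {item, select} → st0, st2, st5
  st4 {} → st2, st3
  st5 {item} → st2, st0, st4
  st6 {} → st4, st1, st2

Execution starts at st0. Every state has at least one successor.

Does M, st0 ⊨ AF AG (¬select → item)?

Violated

States satisfying AG (¬select → item): ∅.
States satisfying AF AG (¬select → item): ∅.
There is a path from st0 along which AG (¬select → item) never holds.
st0 ∉ Sat(AF AG (¬select → item)).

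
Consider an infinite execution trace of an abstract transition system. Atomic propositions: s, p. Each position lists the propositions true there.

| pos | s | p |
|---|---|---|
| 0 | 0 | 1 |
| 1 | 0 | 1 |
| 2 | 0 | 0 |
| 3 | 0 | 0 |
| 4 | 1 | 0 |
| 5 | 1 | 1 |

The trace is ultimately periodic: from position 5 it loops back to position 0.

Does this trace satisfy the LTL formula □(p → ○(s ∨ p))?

p → ○(s ∨ p) must hold at every position from 0 onward. It fails at position 1, so □(p → ○(s ∨ p)) is false.
Positions where p holds: 0, 1, 5.
Check ○(s ∨ p) at each: 0→ok, 1→fails, 5→ok.

No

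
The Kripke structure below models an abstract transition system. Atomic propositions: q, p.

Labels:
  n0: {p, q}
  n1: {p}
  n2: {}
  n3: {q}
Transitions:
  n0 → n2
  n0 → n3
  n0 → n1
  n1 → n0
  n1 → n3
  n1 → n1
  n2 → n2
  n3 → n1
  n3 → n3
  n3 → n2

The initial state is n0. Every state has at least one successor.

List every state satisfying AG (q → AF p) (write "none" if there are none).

{n2}

States satisfying q → AF p: {n0, n1, n2}.
States satisfying AG (q → AF p): {n2}.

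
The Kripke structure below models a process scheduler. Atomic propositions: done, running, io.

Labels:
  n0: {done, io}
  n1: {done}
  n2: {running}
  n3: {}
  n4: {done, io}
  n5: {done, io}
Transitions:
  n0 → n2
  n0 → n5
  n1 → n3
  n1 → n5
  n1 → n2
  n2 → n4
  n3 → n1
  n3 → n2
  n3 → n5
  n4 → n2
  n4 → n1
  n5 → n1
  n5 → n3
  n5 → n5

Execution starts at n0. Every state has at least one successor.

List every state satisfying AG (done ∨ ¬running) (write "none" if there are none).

none

States satisfying done ∨ ¬running: {n0, n1, n3, n4, n5}.
States satisfying AG (done ∨ ¬running): ∅.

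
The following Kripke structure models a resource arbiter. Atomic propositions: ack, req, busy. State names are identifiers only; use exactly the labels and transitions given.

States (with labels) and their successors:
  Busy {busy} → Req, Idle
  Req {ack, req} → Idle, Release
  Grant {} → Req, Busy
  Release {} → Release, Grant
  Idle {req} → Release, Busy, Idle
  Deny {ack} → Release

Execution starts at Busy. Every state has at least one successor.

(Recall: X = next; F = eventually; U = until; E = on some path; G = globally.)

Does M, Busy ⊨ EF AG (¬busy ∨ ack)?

States satisfying AG (¬busy ∨ ack): ∅.
States satisfying EF AG (¬busy ∨ ack): ∅.
No suitable path/successor from Busy witnesses the formula.
Busy ∉ Sat(EF AG (¬busy ∨ ack)).

No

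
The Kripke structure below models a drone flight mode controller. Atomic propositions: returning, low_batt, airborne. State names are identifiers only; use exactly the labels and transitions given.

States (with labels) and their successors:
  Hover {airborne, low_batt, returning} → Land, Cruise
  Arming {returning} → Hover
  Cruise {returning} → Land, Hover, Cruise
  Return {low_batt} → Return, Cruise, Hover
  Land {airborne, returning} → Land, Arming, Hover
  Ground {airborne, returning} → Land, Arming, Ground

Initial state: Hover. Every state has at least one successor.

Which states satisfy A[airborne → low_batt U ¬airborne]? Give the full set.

{Arming, Cruise, Return}

States satisfying airborne → low_batt: {Hover, Arming, Cruise, Return}.
States satisfying ¬airborne: {Arming, Cruise, Return}.
States satisfying A[airborne → low_batt U ¬airborne]: {Arming, Cruise, Return}.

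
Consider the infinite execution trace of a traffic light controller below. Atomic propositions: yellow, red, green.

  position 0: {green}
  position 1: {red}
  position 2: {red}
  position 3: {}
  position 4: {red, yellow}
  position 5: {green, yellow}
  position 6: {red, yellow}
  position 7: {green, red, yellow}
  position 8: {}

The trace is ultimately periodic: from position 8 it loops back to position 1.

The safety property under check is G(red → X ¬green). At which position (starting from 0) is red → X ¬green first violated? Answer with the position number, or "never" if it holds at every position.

Check red → X ¬green at each position in order: 0 ✓, 1 ✓, 2 ✓, 3 ✓.
At position 4 the labels are {red, yellow} and the next position 5 has {green, yellow}, so red → X ¬green is false there. This is the first violation.

4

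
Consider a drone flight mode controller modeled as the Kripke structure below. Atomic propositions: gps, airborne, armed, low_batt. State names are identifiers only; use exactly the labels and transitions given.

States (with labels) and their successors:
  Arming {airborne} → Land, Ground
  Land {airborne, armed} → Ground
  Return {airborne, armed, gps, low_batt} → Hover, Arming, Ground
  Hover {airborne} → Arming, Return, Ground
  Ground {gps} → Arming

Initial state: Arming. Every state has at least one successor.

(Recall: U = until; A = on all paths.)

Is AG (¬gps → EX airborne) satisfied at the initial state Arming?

Violated

States satisfying ¬gps → EX airborne: {Arming, Return, Hover, Ground}.
States satisfying AG (¬gps → EX airborne): ∅.
Land is reachable from Arming and violates ¬gps → EX airborne, so AG fails at Arming.
Arming ∉ Sat(AG (¬gps → EX airborne)).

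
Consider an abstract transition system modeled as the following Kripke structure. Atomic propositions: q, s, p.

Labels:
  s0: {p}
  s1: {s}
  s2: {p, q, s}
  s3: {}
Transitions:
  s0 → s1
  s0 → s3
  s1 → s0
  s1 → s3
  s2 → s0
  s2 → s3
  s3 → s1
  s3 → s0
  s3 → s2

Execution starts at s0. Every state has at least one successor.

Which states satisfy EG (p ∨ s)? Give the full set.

States satisfying p ∨ s: {s0, s1, s2}.
States satisfying EG (p ∨ s): {s0, s1, s2}.

{s0, s1, s2}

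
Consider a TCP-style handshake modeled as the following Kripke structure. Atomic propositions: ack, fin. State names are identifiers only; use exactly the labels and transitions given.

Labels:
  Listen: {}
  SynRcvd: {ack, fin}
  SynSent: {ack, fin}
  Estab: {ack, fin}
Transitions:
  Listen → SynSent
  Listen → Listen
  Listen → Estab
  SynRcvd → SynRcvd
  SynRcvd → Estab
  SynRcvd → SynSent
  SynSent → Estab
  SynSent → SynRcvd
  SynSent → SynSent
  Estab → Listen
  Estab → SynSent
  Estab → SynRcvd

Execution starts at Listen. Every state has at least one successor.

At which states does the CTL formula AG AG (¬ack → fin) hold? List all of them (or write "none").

States satisfying AG (¬ack → fin): ∅.
States satisfying AG AG (¬ack → fin): ∅.

none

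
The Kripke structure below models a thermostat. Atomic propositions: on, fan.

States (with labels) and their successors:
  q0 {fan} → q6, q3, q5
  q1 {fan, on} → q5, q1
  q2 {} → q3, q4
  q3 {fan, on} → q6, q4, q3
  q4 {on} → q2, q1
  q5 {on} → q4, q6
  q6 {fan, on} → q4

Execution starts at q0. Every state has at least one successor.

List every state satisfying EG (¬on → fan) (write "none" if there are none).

{q0, q1, q3, q4, q5, q6}

States satisfying ¬on → fan: {q0, q1, q3, q4, q5, q6}.
States satisfying EG (¬on → fan): {q0, q1, q3, q4, q5, q6}.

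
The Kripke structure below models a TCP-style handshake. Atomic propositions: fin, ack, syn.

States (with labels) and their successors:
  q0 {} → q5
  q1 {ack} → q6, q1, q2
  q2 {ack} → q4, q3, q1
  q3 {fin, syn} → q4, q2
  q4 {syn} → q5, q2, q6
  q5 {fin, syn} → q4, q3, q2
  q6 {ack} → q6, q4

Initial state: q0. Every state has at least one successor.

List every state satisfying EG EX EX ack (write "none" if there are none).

States satisfying EX EX ack: {q0, q1, q2, q3, q4, q5, q6}.
States satisfying EG EX EX ack: {q0, q1, q2, q3, q4, q5, q6}.

{q0, q1, q2, q3, q4, q5, q6}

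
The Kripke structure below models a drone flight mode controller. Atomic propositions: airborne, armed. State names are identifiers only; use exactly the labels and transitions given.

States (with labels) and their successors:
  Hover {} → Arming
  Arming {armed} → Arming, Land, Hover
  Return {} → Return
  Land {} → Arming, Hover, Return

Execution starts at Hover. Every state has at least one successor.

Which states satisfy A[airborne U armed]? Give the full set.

{Arming}

States satisfying airborne: ∅.
States satisfying armed: {Arming}.
States satisfying A[airborne U armed]: {Arming}.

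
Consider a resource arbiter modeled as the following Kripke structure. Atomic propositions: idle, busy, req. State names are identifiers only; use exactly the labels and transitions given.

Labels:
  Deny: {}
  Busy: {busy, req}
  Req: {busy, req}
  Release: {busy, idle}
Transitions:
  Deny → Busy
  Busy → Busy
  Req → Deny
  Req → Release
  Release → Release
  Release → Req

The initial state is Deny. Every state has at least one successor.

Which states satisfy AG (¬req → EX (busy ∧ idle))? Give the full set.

{Busy}

States satisfying ¬req → EX (busy ∧ idle): {Busy, Req, Release}.
States satisfying AG (¬req → EX (busy ∧ idle)): {Busy}.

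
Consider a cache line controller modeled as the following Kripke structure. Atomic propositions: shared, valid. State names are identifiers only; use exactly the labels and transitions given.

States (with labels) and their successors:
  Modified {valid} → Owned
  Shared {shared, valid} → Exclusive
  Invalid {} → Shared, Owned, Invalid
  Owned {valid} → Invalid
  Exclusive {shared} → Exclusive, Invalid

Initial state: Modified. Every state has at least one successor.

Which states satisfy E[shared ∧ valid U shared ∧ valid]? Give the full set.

{Shared}

States satisfying shared ∧ valid: {Shared}.
States satisfying E[shared ∧ valid U shared ∧ valid]: {Shared}.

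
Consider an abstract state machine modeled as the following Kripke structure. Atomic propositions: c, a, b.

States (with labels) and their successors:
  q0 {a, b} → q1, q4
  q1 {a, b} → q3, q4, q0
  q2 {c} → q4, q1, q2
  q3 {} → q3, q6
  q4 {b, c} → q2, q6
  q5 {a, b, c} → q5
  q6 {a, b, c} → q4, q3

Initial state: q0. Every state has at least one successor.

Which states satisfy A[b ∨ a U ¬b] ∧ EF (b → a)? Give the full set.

States satisfying b ∨ a: {q0, q1, q4, q5, q6}.
States satisfying ¬b: {q2, q3}.
States satisfying A[b ∨ a U ¬b]: {q2, q3}.
States satisfying b → a: {q0, q1, q2, q3, q5, q6}.
States satisfying EF (b → a): {q0, q1, q2, q3, q4, q5, q6}.
States satisfying A[b ∨ a U ¬b] ∧ EF (b → a): {q2, q3}.

{q2, q3}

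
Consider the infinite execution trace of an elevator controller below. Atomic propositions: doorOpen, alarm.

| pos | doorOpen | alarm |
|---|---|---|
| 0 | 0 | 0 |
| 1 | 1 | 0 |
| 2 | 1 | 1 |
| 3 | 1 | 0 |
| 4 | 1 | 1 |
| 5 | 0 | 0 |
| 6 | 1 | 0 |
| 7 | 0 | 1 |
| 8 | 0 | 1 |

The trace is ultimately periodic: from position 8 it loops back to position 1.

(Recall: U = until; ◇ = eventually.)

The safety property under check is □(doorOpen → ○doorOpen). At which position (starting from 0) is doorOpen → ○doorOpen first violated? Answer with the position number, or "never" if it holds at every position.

Check doorOpen → ○doorOpen at each position in order: 0 ✓, 1 ✓, 2 ✓, 3 ✓.
At position 4 the labels are {alarm, doorOpen} and the next position 5 has {}, so doorOpen → ○doorOpen is false there. This is the first violation.

4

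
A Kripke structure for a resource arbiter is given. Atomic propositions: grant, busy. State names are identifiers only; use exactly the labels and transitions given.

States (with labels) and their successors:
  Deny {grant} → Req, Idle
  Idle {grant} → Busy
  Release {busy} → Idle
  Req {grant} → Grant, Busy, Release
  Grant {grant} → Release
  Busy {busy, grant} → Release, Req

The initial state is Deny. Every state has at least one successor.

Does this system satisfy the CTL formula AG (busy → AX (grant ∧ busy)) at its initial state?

Does not hold

States satisfying busy → AX (grant ∧ busy): {Deny, Idle, Req, Grant}.
States satisfying AG (busy → AX (grant ∧ busy)): ∅.
Busy is reachable from Deny and violates busy → AX (grant ∧ busy), so AG fails at Deny.
Deny ∉ Sat(AG (busy → AX (grant ∧ busy))).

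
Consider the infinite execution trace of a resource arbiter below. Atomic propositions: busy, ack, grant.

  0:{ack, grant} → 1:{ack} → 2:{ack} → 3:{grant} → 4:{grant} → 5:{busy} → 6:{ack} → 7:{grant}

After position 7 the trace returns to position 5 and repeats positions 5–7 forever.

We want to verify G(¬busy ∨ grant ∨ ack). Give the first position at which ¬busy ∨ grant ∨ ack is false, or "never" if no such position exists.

Check ¬busy ∨ grant ∨ ack at each position in order: 0 ✓, 1 ✓, 2 ✓, 3 ✓, 4 ✓.
At position 5 the labels are {busy}, so ¬busy ∨ grant ∨ ack is false there. This is the first violation.

5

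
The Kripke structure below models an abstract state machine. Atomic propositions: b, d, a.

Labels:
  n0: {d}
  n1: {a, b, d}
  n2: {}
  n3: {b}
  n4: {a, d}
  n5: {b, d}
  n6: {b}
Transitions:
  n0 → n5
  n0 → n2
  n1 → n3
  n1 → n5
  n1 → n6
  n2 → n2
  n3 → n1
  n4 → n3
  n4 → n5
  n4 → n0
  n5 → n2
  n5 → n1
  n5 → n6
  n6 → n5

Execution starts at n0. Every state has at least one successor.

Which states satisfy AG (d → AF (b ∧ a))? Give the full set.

{n2}

States satisfying d → AF (b ∧ a): {n1, n2, n3, n6}.
States satisfying AG (d → AF (b ∧ a)): {n2}.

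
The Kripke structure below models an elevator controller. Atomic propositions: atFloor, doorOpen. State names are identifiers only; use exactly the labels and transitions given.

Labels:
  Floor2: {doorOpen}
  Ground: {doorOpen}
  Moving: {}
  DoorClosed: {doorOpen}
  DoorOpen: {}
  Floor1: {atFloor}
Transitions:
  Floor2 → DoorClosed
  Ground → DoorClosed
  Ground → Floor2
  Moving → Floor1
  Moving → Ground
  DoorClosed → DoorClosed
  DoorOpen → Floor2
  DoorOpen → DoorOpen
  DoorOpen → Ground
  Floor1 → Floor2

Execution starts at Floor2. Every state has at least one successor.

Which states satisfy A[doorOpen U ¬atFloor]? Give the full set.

States satisfying doorOpen: {Floor2, Ground, DoorClosed}.
States satisfying ¬atFloor: {Floor2, Ground, Moving, DoorClosed, DoorOpen}.
States satisfying A[doorOpen U ¬atFloor]: {Floor2, Ground, Moving, DoorClosed, DoorOpen}.

{Floor2, Ground, Moving, DoorClosed, DoorOpen}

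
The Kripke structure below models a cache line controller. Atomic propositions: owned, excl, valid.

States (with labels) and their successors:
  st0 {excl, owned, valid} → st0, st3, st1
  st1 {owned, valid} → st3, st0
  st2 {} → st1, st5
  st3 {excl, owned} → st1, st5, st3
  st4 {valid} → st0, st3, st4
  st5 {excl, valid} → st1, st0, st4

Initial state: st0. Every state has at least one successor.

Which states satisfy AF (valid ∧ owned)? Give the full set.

{st0, st1}

States satisfying valid ∧ owned: {st0, st1}.
States satisfying AF (valid ∧ owned): {st0, st1}.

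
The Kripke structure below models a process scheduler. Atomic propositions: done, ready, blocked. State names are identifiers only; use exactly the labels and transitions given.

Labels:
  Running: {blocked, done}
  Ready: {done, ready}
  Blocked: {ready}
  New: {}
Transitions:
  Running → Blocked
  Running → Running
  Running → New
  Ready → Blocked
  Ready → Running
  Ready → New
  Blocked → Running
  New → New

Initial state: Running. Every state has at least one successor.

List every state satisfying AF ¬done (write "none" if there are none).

{Blocked, New}

States satisfying ¬done: {Blocked, New}.
States satisfying AF ¬done: {Blocked, New}.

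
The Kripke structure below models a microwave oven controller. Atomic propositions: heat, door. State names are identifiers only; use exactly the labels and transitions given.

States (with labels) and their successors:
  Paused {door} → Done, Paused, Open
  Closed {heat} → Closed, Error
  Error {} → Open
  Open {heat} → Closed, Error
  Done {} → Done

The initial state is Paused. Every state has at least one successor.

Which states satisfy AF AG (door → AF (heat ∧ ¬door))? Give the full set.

{Closed, Error, Open, Done}

States satisfying AG (door → AF (heat ∧ ¬door)): {Closed, Error, Open, Done}.
States satisfying AF AG (door → AF (heat ∧ ¬door)): {Closed, Error, Open, Done}.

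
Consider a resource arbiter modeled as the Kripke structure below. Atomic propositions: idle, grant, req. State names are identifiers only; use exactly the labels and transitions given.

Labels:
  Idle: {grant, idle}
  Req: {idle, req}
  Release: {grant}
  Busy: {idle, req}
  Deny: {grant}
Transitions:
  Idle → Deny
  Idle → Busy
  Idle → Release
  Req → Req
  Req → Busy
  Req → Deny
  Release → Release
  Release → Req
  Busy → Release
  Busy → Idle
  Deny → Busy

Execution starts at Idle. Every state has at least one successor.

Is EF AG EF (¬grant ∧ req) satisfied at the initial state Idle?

Satisfied

States satisfying AG EF (¬grant ∧ req): {Idle, Req, Release, Busy, Deny}.
States satisfying EF AG EF (¬grant ∧ req): {Idle, Req, Release, Busy, Deny}.
Some path from Idle reaches a state where AG EF (¬grant ∧ req) holds.
Idle ∈ Sat(EF AG EF (¬grant ∧ req)).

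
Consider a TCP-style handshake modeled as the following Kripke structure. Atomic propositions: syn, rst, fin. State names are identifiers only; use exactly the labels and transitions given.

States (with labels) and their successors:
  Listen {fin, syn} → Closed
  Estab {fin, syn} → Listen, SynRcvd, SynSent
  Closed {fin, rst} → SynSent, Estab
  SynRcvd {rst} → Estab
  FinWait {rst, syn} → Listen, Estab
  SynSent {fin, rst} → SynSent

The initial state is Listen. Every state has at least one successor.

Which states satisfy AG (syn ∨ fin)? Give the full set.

{SynSent}

States satisfying syn ∨ fin: {Listen, Estab, Closed, FinWait, SynSent}.
States satisfying AG (syn ∨ fin): {SynSent}.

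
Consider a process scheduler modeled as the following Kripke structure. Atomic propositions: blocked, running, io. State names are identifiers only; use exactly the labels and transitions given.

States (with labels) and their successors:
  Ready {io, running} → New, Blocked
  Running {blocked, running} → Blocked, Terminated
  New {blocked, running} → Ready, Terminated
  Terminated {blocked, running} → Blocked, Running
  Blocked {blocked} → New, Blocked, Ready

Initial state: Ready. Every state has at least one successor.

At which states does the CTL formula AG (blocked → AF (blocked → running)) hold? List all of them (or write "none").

none

States satisfying blocked → AF (blocked → running): {Ready, Running, New, Terminated}.
States satisfying AG (blocked → AF (blocked → running)): ∅.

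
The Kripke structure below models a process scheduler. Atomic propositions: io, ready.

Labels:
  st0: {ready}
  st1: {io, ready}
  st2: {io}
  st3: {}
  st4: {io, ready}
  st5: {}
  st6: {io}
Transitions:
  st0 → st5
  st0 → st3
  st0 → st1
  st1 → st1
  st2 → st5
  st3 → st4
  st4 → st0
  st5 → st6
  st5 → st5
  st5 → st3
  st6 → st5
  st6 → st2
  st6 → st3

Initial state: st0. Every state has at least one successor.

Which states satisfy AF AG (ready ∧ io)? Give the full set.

{st1}

States satisfying AG (ready ∧ io): {st1}.
States satisfying AF AG (ready ∧ io): {st1}.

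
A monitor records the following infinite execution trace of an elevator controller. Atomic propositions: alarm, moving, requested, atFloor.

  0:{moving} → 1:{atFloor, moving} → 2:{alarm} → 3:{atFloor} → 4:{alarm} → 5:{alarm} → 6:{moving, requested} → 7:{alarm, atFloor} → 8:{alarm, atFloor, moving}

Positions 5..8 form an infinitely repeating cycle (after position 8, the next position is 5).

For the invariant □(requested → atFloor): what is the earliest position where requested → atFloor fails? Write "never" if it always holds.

Check requested → atFloor at each position in order: 0 ✓, 1 ✓, 2 ✓, 3 ✓, 4 ✓, 5 ✓.
At position 6 the labels are {moving, requested}, so requested → atFloor is false there. This is the first violation.

6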